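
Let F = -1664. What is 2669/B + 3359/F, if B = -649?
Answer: -6621207/1079936 ≈ -6.1311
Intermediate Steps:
2669/B + 3359/F = 2669/(-649) + 3359/(-1664) = 2669*(-1/649) + 3359*(-1/1664) = -2669/649 - 3359/1664 = -6621207/1079936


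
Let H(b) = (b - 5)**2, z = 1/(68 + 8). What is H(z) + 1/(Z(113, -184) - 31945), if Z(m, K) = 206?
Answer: 4559015923/183324464 ≈ 24.869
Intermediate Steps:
z = 1/76 ≈ 0.013158
H(b) = (-5 + b)**2
H(z) + 1/(Z(113, -184) - 31945) = (-5 + 1/76)**2 + 1/(206 - 31945) = (-379/76)**2 + 1/(-31739) = 143641/5776 - 1/31739 = 4559015923/183324464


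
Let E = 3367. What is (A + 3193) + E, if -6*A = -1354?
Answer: 20357/3 ≈ 6785.7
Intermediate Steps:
A = 677/3 (A = -⅙*(-1354) = 677/3 ≈ 225.67)
(A + 3193) + E = (677/3 + 3193) + 3367 = 10256/3 + 3367 = 20357/3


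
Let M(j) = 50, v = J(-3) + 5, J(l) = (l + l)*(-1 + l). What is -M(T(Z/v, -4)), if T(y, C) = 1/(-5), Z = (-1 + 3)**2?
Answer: -50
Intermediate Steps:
Z = 4 (Z = 2**2 = 4)
J(l) = 2*l*(-1 + l) (J(l) = (2*l)*(-1 + l) = 2*l*(-1 + l))
v = 29 (v = 2*(-3)*(-1 - 3) + 5 = 2*(-3)*(-4) + 5 = 24 + 5 = 29)
T(y, C) = -1/5
-M(T(Z/v, -4)) = -1*50 = -50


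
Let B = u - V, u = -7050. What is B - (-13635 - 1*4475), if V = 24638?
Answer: -13578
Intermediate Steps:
B = -31688 (B = -7050 - 1*24638 = -7050 - 24638 = -31688)
B - (-13635 - 1*4475) = -31688 - (-13635 - 1*4475) = -31688 - (-13635 - 4475) = -31688 - 1*(-18110) = -31688 + 18110 = -13578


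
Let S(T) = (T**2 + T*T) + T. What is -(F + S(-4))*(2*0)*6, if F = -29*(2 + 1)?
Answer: 0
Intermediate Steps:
S(T) = T + 2*T**2 (S(T) = (T**2 + T**2) + T = 2*T**2 + T = T + 2*T**2)
F = -87 (F = -29*3 = -87)
-(F + S(-4))*(2*0)*6 = -(-87 - 4*(1 + 2*(-4)))*(2*0)*6 = -(-87 - 4*(1 - 8))*0*6 = -(-87 - 4*(-7))*0 = -(-87 + 28)*0 = -(-59)*0 = -1*0 = 0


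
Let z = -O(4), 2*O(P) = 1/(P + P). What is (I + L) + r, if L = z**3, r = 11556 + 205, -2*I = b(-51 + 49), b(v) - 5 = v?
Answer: 48166911/4096 ≈ 11760.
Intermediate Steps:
O(P) = 1/(4*P) (O(P) = 1/(2*(P + P)) = 1/(2*((2*P))) = (1/(2*P))/2 = 1/(4*P))
b(v) = 5 + v
I = -3/2 (I = -(5 + (-51 + 49))/2 = -(5 - 2)/2 = -1/2*3 = -3/2 ≈ -1.5000)
r = 11761
z = -1/16 (z = -1/(4*4) = -1*1/16 = -1/16 ≈ -0.062500)
L = -1/4096 (L = (-1/16)**3 = -1/4096 ≈ -0.00024414)
(I + L) + r = (-3/2 - 1/4096) + 11761 = -6145/4096 + 11761 = 48166911/4096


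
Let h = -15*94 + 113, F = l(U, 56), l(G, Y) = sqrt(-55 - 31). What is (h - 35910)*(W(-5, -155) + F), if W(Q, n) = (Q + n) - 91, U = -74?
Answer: 9338957 - 37207*I*sqrt(86) ≈ 9.339e+6 - 3.4504e+5*I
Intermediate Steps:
l(G, Y) = I*sqrt(86) (l(G, Y) = sqrt(-86) = I*sqrt(86))
F = I*sqrt(86) ≈ 9.2736*I
h = -1297 (h = -1410 + 113 = -1297)
W(Q, n) = -91 + Q + n
(h - 35910)*(W(-5, -155) + F) = (-1297 - 35910)*((-91 - 5 - 155) + I*sqrt(86)) = -37207*(-251 + I*sqrt(86)) = 9338957 - 37207*I*sqrt(86)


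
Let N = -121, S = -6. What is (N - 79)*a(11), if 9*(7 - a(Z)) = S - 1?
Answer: -14000/9 ≈ -1555.6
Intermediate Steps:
a(Z) = 70/9 (a(Z) = 7 - (-6 - 1)/9 = 7 - ⅑*(-7) = 7 + 7/9 = 70/9)
(N - 79)*a(11) = (-121 - 79)*(70/9) = -200*70/9 = -14000/9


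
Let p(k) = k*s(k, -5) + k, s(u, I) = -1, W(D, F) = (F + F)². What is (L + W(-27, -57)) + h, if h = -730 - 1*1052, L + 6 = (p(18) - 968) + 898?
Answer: 11138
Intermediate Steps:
W(D, F) = 4*F² (W(D, F) = (2*F)² = 4*F²)
p(k) = 0 (p(k) = k*(-1) + k = -k + k = 0)
L = -76 (L = -6 + ((0 - 968) + 898) = -6 + (-968 + 898) = -6 - 70 = -76)
h = -1782 (h = -730 - 1052 = -1782)
(L + W(-27, -57)) + h = (-76 + 4*(-57)²) - 1782 = (-76 + 4*3249) - 1782 = (-76 + 12996) - 1782 = 12920 - 1782 = 11138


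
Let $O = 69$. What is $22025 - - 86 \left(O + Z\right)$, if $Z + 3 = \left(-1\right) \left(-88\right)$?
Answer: $35269$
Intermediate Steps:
$Z = 85$ ($Z = -3 - -88 = -3 + 88 = 85$)
$22025 - - 86 \left(O + Z\right) = 22025 - - 86 \left(69 + 85\right) = 22025 - \left(-86\right) 154 = 22025 - -13244 = 22025 + 13244 = 35269$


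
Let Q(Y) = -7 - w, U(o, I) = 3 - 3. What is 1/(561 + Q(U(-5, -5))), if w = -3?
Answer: 1/557 ≈ 0.0017953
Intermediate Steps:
U(o, I) = 0
Q(Y) = -4 (Q(Y) = -7 - 1*(-3) = -7 + 3 = -4)
1/(561 + Q(U(-5, -5))) = 1/(561 - 4) = 1/557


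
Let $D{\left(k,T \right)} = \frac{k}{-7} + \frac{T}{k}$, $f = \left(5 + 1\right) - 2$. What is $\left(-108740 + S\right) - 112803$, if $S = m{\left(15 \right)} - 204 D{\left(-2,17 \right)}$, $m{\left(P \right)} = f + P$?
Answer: $- \frac{1538938}{7} \approx -2.1985 \cdot 10^{5}$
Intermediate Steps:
$f = 4$ ($f = 6 - 2 = 4$)
$D{\left(k,T \right)} = - \frac{k}{7} + \frac{T}{k}$ ($D{\left(k,T \right)} = k \left(- \frac{1}{7}\right) + \frac{T}{k} = - \frac{k}{7} + \frac{T}{k}$)
$m{\left(P \right)} = 4 + P$
$S = \frac{11863}{7}$ ($S = \left(4 + 15\right) - 204 \left(\left(- \frac{1}{7}\right) \left(-2\right) + \frac{17}{-2}\right) = 19 - 204 \left(\frac{2}{7} + 17 \left(- \frac{1}{2}\right)\right) = 19 - 204 \left(\frac{2}{7} - \frac{17}{2}\right) = 19 - - \frac{11730}{7} = 19 + \frac{11730}{7} = \frac{11863}{7} \approx 1694.7$)
$\left(-108740 + S\right) - 112803 = \left(-108740 + \frac{11863}{7}\right) - 112803 = - \frac{749317}{7} - 112803 = - \frac{1538938}{7}$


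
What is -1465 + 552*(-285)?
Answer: -158785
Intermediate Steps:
-1465 + 552*(-285) = -1465 - 157320 = -158785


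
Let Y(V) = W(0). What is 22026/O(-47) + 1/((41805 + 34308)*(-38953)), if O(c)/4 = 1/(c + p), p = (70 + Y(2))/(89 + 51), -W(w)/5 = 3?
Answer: -42610428521268941/166030462584 ≈ -2.5664e+5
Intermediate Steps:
W(w) = -15 (W(w) = -5*3 = -15)
Y(V) = -15
p = 11/28 (p = (70 - 15)/(89 + 51) = 55/140 = 55*(1/140) = 11/28 ≈ 0.39286)
O(c) = 4/(11/28 + c) (O(c) = 4/(c + 11/28) = 4/(11/28 + c))
22026/O(-47) + 1/((41805 + 34308)*(-38953)) = 22026/((112/(11 + 28*(-47)))) + 1/((41805 + 34308)*(-38953)) = 22026/((112/(11 - 1316))) - 1/38953/76113 = 22026/((112/(-1305))) + (1/76113)*(-1/38953) = 22026/((112*(-1/1305))) - 1/2964829689 = 22026/(-112/1305) - 1/2964829689 = 22026*(-1305/112) - 1/2964829689 = -14371965/56 - 1/2964829689 = -42610428521268941/166030462584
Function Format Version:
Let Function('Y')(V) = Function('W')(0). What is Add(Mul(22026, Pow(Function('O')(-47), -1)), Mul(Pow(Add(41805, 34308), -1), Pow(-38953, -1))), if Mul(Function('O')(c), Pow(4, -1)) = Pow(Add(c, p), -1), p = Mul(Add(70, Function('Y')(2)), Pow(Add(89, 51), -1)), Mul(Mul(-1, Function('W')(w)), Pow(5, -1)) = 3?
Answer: Rational(-42610428521268941, 166030462584) ≈ -2.5664e+5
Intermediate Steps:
Function('W')(w) = -15 (Function('W')(w) = Mul(-5, 3) = -15)
Function('Y')(V) = -15
p = Rational(11, 28) (p = Mul(Add(70, -15), Pow(Add(89, 51), -1)) = Mul(55, Pow(140, -1)) = Mul(55, Rational(1, 140)) = Rational(11, 28) ≈ 0.39286)
Function('O')(c) = Mul(4, Pow(Add(Rational(11, 28), c), -1)) (Function('O')(c) = Mul(4, Pow(Add(c, Rational(11, 28)), -1)) = Mul(4, Pow(Add(Rational(11, 28), c), -1)))
Add(Mul(22026, Pow(Function('O')(-47), -1)), Mul(Pow(Add(41805, 34308), -1), Pow(-38953, -1))) = Add(Mul(22026, Pow(Mul(112, Pow(Add(11, Mul(28, -47)), -1)), -1)), Mul(Pow(Add(41805, 34308), -1), Pow(-38953, -1))) = Add(Mul(22026, Pow(Mul(112, Pow(Add(11, -1316), -1)), -1)), Mul(Pow(76113, -1), Rational(-1, 38953))) = Add(Mul(22026, Pow(Mul(112, Pow(-1305, -1)), -1)), Mul(Rational(1, 76113), Rational(-1, 38953))) = Add(Mul(22026, Pow(Mul(112, Rational(-1, 1305)), -1)), Rational(-1, 2964829689)) = Add(Mul(22026, Pow(Rational(-112, 1305), -1)), Rational(-1, 2964829689)) = Add(Mul(22026, Rational(-1305, 112)), Rational(-1, 2964829689)) = Add(Rational(-14371965, 56), Rational(-1, 2964829689)) = Rational(-42610428521268941, 166030462584)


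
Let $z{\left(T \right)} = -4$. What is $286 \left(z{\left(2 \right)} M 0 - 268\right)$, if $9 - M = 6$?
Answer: $-76648$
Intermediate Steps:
$M = 3$ ($M = 9 - 6 = 3$)
$286 \left(z{\left(2 \right)} M 0 - 268\right) = 286 \left(\left(-4\right) 3 \cdot 0 - 268\right) = 286 \left(\left(-12\right) 0 - 268\right) = 286 \left(0 - 268\right) = 286 \left(-268\right) = -76648$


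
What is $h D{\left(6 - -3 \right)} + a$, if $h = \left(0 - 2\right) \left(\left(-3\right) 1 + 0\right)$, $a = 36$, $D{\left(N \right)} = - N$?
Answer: $-18$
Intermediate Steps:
$h = 6$ ($h = - 2 \left(-3 + 0\right) = \left(-2\right) \left(-3\right) = 6$)
$h D{\left(6 - -3 \right)} + a = 6 \left(- (6 - -3)\right) + 36 = 6 \left(- (6 + 3)\right) + 36 = 6 \left(\left(-1\right) 9\right) + 36 = 6 \left(-9\right) + 36 = -54 + 36 = -18$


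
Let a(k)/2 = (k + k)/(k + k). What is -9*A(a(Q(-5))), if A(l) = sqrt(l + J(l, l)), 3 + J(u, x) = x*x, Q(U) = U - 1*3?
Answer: -9*sqrt(3) ≈ -15.588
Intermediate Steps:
Q(U) = -3 + U (Q(U) = U - 3 = -3 + U)
J(u, x) = -3 + x**2 (J(u, x) = -3 + x*x = -3 + x**2)
a(k) = 2 (a(k) = 2*((k + k)/(k + k)) = 2*((2*k)/((2*k))) = 2*((2*k)*(1/(2*k))) = 2*1 = 2)
A(l) = sqrt(-3 + l + l**2) (A(l) = sqrt(l + (-3 + l**2)) = sqrt(-3 + l + l**2))
-9*A(a(Q(-5))) = -9*sqrt(-3 + 2 + 2**2) = -9*sqrt(-3 + 2 + 4) = -9*sqrt(3)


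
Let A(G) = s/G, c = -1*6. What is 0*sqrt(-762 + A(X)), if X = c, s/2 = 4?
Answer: 0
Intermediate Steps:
s = 8 (s = 2*4 = 8)
c = -6
X = -6
A(G) = 8/G
0*sqrt(-762 + A(X)) = 0*sqrt(-762 + 8/(-6)) = 0*sqrt(-762 + 8*(-1/6)) = 0*sqrt(-762 - 4/3) = 0*sqrt(-2290/3) = 0*(I*sqrt(6870)/3) = 0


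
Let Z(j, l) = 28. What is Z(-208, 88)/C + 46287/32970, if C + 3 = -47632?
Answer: 20990077/14957390 ≈ 1.4033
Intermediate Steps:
C = -47635 (C = -3 - 47632 = -47635)
Z(-208, 88)/C + 46287/32970 = 28/(-47635) + 46287/32970 = 28*(-1/47635) + 46287*(1/32970) = -4/6805 + 15429/10990 = 20990077/14957390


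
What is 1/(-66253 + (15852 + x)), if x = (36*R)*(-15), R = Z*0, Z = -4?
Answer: -1/50401 ≈ -1.9841e-5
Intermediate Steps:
R = 0 (R = -4*0 = 0)
x = 0 (x = (36*0)*(-15) = 0*(-15) = 0)
1/(-66253 + (15852 + x)) = 1/(-66253 + (15852 + 0)) = 1/(-66253 + 15852) = 1/(-50401) = -1/50401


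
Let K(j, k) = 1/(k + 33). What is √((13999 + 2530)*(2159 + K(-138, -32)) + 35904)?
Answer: 4*√2233659 ≈ 5978.2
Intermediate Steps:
K(j, k) = 1/(33 + k)
√((13999 + 2530)*(2159 + K(-138, -32)) + 35904) = √((13999 + 2530)*(2159 + 1/(33 - 32)) + 35904) = √(16529*(2159 + 1/1) + 35904) = √(16529*(2159 + 1) + 35904) = √(16529*2160 + 35904) = √(35702640 + 35904) = √35738544 = 4*√2233659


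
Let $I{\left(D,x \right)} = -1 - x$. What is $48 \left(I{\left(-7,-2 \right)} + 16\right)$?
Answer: $816$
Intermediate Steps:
$48 \left(I{\left(-7,-2 \right)} + 16\right) = 48 \left(\left(-1 - -2\right) + 16\right) = 48 \left(\left(-1 + 2\right) + 16\right) = 48 \left(1 + 16\right) = 48 \cdot 17 = 816$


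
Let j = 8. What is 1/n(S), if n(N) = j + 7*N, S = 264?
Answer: 1/1856 ≈ 0.00053879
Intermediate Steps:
n(N) = 8 + 7*N
1/n(S) = 1/(8 + 7*264) = 1/(8 + 1848) = 1/1856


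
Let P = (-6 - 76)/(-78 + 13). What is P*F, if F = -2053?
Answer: -168346/65 ≈ -2589.9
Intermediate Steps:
P = 82/65 (P = -82/(-65) = -82*(-1/65) = 82/65 ≈ 1.2615)
P*F = (82/65)*(-2053) = -168346/65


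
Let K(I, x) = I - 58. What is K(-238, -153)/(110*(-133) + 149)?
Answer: 296/14481 ≈ 0.020441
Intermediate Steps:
K(I, x) = -58 + I
K(-238, -153)/(110*(-133) + 149) = (-58 - 238)/(110*(-133) + 149) = -296/(-14630 + 149) = -296/(-14481) = -296*(-1/14481) = 296/14481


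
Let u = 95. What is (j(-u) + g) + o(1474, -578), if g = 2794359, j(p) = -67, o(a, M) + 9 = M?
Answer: 2793705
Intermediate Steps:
o(a, M) = -9 + M
(j(-u) + g) + o(1474, -578) = (-67 + 2794359) + (-9 - 578) = 2794292 - 587 = 2793705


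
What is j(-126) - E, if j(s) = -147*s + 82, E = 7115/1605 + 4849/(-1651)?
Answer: 758368280/40767 ≈ 18603.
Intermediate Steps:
E = 60988/40767 (E = 7115*(1/1605) + 4849*(-1/1651) = 1423/321 - 373/127 = 60988/40767 ≈ 1.4960)
j(s) = 82 - 147*s
j(-126) - E = (82 - 147*(-126)) - 1*60988/40767 = (82 + 18522) - 60988/40767 = 18604 - 60988/40767 = 758368280/40767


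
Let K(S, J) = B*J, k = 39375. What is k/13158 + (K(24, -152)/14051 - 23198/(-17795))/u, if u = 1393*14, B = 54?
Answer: 10666889445488103/3564525740093290 ≈ 2.9925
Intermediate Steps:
K(S, J) = 54*J
u = 19502
k/13158 + (K(24, -152)/14051 - 23198/(-17795))/u = 39375/13158 + ((54*(-152))/14051 - 23198/(-17795))/19502 = 39375*(1/13158) + (-8208*1/14051 - 23198*(-1/17795))*(1/19502) = 4375/1462 + (-8208/14051 + 23198/17795)*(1/19502) = 4375/1462 + (179893738/250037545)*(1/19502) = 4375/1462 + 89946869/2438116101295 = 10666889445488103/3564525740093290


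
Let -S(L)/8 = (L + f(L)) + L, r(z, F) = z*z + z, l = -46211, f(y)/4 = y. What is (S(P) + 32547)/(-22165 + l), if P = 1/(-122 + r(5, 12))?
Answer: -249531/524216 ≈ -0.47601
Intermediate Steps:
f(y) = 4*y
r(z, F) = z + z**2 (r(z, F) = z**2 + z = z + z**2)
P = -1/92 (P = 1/(-122 + 5*(1 + 5)) = 1/(-122 + 5*6) = 1/(-122 + 30) = 1/(-92) = -1/92 ≈ -0.010870)
S(L) = -48*L (S(L) = -8*((L + 4*L) + L) = -8*(5*L + L) = -48*L)
(S(P) + 32547)/(-22165 + l) = (-48*(-1/92) + 32547)/(-22165 - 46211) = (12/23 + 32547)/(-68376) = (748593/23)*(-1/68376) = -249531/524216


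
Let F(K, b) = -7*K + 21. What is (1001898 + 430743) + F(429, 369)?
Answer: 1429659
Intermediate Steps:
F(K, b) = 21 - 7*K
(1001898 + 430743) + F(429, 369) = (1001898 + 430743) + (21 - 7*429) = 1432641 + (21 - 3003) = 1432641 - 2982 = 1429659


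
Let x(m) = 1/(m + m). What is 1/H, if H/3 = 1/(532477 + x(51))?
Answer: 54312655/306 ≈ 1.7749e+5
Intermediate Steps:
x(m) = 1/(2*m)
H = 306/54312655 (H = 3/(532477 + (1/2)/51) = 3/(532477 + (1/2)*(1/51)) = 3/(532477 + 1/102) = 3/(54312655/102) = 3*(102/54312655) = 306/54312655 ≈ 5.6340e-6)
1/H = 1/(306/54312655) = 54312655/306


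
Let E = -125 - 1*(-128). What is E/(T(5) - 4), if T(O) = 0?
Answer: -¾ ≈ -0.75000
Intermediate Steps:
E = 3 (E = -125 + 128 = 3)
E/(T(5) - 4) = 3/(0 - 4) = 3/(-4) = -¼*3 = -¾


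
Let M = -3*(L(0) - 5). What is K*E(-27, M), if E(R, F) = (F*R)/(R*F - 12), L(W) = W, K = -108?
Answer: -14580/139 ≈ -104.89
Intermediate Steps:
M = 15 (M = -3*(0 - 5) = -3*(-5) = 15)
E(R, F) = F*R/(-12 + F*R) (E(R, F) = (F*R)/(F*R - 12) = (F*R)/(-12 + F*R) = F*R/(-12 + F*R))
K*E(-27, M) = -1620*(-27)/(-12 + 15*(-27)) = -1620*(-27)/(-12 - 405) = -1620*(-27)/(-417) = -1620*(-27)*(-1)/417 = -108*135/139 = -14580/139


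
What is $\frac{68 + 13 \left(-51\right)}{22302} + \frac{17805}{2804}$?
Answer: $\frac{28244195}{4466772} \approx 6.3232$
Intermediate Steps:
$\frac{68 + 13 \left(-51\right)}{22302} + \frac{17805}{2804} = \left(68 - 663\right) \frac{1}{22302} + 17805 \cdot \frac{1}{2804} = \left(-595\right) \frac{1}{22302} + \frac{17805}{2804} = - \frac{85}{3186} + \frac{17805}{2804} = \frac{28244195}{4466772}$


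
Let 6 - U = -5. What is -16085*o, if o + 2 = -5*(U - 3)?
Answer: 675570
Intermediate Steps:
U = 11 (U = 6 - 1*(-5) = 6 + 5 = 11)
o = -42 (o = -2 - 5*(11 - 3) = -2 - 5*8 = -2 - 40 = -42)
-16085*o = -16085*(-42) = 675570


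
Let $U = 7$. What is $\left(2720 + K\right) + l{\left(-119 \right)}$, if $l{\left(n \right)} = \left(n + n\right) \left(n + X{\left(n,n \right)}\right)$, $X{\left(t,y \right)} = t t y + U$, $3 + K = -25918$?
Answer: $401071297$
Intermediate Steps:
$K = -25921$ ($K = -3 - 25918 = -25921$)
$X{\left(t,y \right)} = 7 + y t^{2}$ ($X{\left(t,y \right)} = t t y + 7 = t^{2} y + 7 = y t^{2} + 7 = 7 + y t^{2}$)
$l{\left(n \right)} = 2 n \left(7 + n + n^{3}\right)$ ($l{\left(n \right)} = \left(n + n\right) \left(n + \left(7 + n n^{2}\right)\right) = 2 n \left(n + \left(7 + n^{3}\right)\right) = 2 n \left(7 + n + n^{3}\right)$)
$\left(2720 + K\right) + l{\left(-119 \right)} = \left(2720 - 25921\right) + 2 \left(-119\right) \left(7 - 119 + \left(-119\right)^{3}\right) = -23201 + 2 \left(-119\right) \left(7 - 119 - 1685159\right) = -23201 + 2 \left(-119\right) \left(-1685271\right) = -23201 + 401094498 = 401071297$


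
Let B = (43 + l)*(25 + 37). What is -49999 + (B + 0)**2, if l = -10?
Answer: 4136117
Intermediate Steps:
B = 2046 (B = (43 - 10)*(25 + 37) = 33*62 = 2046)
-49999 + (B + 0)**2 = -49999 + (2046 + 0)**2 = -49999 + 2046**2 = -49999 + 4186116 = 4136117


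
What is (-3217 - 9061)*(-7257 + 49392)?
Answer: -517333530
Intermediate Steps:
(-3217 - 9061)*(-7257 + 49392) = -12278*42135 = -517333530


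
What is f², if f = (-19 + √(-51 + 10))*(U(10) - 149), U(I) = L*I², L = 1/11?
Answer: 757926720/121 - 90003798*I*√41/121 ≈ 6.2639e+6 - 4.7629e+6*I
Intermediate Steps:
L = 1/11 ≈ 0.090909
U(I) = I²/11
f = 29241/11 - 1539*I*√41/11 (f = (-19 + √(-51 + 10))*((1/11)*10² - 149) = (-19 + √(-41))*((1/11)*100 - 149) = (-19 + I*√41)*(100/11 - 149) = (-19 + I*√41)*(-1539/11) = 29241/11 - 1539*I*√41/11 ≈ 2658.3 - 895.86*I)
f² = (29241/11 - 1539*I*√41/11)²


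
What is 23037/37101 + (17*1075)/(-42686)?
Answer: 101778869/527897762 ≈ 0.19280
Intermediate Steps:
23037/37101 + (17*1075)/(-42686) = 23037*(1/37101) + 18275*(-1/42686) = 7679/12367 - 18275/42686 = 101778869/527897762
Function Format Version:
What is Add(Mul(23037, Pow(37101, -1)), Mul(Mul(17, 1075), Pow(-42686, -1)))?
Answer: Rational(101778869, 527897762) ≈ 0.19280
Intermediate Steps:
Add(Mul(23037, Pow(37101, -1)), Mul(Mul(17, 1075), Pow(-42686, -1))) = Add(Mul(23037, Rational(1, 37101)), Mul(18275, Rational(-1, 42686))) = Add(Rational(7679, 12367), Rational(-18275, 42686)) = Rational(101778869, 527897762)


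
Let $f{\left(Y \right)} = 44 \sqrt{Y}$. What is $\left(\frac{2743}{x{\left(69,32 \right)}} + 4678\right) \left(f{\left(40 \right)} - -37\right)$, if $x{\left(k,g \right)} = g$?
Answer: $\frac{5640243}{32} + \frac{1676829 \sqrt{10}}{4} \approx 1.5019 \cdot 10^{6}$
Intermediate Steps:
$\left(\frac{2743}{x{\left(69,32 \right)}} + 4678\right) \left(f{\left(40 \right)} - -37\right) = \left(\frac{2743}{32} + 4678\right) \left(44 \sqrt{40} - -37\right) = \left(2743 \cdot \frac{1}{32} + 4678\right) \left(44 \cdot 2 \sqrt{10} - -37\right) = \left(\frac{2743}{32} + 4678\right) \left(88 \sqrt{10} - -37\right) = \frac{152439 \left(88 \sqrt{10} + \left(-264 + 301\right)\right)}{32} = \frac{152439 \left(88 \sqrt{10} + 37\right)}{32} = \frac{152439 \left(37 + 88 \sqrt{10}\right)}{32} = \frac{5640243}{32} + \frac{1676829 \sqrt{10}}{4}$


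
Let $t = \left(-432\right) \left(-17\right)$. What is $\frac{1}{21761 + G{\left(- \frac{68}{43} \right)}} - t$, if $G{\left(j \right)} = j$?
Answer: $- \frac{6871450277}{935655} \approx -7344.0$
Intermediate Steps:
$t = 7344$
$\frac{1}{21761 + G{\left(- \frac{68}{43} \right)}} - t = \frac{1}{21761 - \frac{68}{43}} - 7344 = \frac{1}{\frac{935655}{43}} - 7344 = \frac{43}{935655} - 7344 = - \frac{6871450277}{935655}$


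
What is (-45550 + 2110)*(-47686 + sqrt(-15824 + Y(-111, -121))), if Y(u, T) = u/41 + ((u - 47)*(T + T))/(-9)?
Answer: 2071479840 - 14480*I*sqrt(303716971)/41 ≈ 2.0715e+9 - 6.1549e+6*I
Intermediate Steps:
Y(u, T) = u/41 - 2*T*(-47 + u)/9 (Y(u, T) = u*(1/41) + ((-47 + u)*(2*T))*(-1/9) = u/41 + (2*T*(-47 + u))*(-1/9) = u/41 - 2*T*(-47 + u)/9)
(-45550 + 2110)*(-47686 + sqrt(-15824 + Y(-111, -121))) = (-45550 + 2110)*(-47686 + sqrt(-15824 + ((1/41)*(-111) + (94/9)*(-121) - 2/9*(-121)*(-111)))) = -43440*(-47686 + sqrt(-15824 + (-111/41 - 11374/9 - 8954/3))) = -43440*(-47686 + sqrt(-15824 - 1568675/369)) = -43440*(-47686 + sqrt(-7407731/369)) = -43440*(-47686 + I*sqrt(303716971)/123) = 2071479840 - 14480*I*sqrt(303716971)/41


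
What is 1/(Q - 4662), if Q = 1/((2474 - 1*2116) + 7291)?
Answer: -7649/35659637 ≈ -0.00021450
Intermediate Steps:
Q = 1/7649 (Q = 1/((2474 - 2116) + 7291) = 1/(358 + 7291) = 1/7649 ≈ 0.00013074)
1/(Q - 4662) = 1/(1/7649 - 4662) = 1/(-35659637/7649) = -7649/35659637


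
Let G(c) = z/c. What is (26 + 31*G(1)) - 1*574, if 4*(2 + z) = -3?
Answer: -2533/4 ≈ -633.25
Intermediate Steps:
z = -11/4 (z = -2 + (1/4)*(-3) = -2 - 3/4 = -11/4 ≈ -2.7500)
G(c) = -11/(4*c)
(26 + 31*G(1)) - 1*574 = (26 + 31*(-11/4/1)) - 1*574 = (26 + 31*(-11/4*1)) - 574 = (26 + 31*(-11/4)) - 574 = (26 - 341/4) - 574 = -237/4 - 574 = -2533/4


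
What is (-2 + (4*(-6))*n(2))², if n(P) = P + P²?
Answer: 21316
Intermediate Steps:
(-2 + (4*(-6))*n(2))² = (-2 + (4*(-6))*(2*(1 + 2)))² = (-2 - 48*3)² = (-2 - 24*6)² = (-2 - 144)² = (-146)² = 21316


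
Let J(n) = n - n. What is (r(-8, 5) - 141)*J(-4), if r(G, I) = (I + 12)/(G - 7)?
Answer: 0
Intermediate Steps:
J(n) = 0
r(G, I) = (12 + I)/(-7 + G)
(r(-8, 5) - 141)*J(-4) = ((12 + 5)/(-7 - 8) - 141)*0 = (17/(-15) - 141)*0 = (-1/15*17 - 141)*0 = (-17/15 - 141)*0 = -2132/15*0 = 0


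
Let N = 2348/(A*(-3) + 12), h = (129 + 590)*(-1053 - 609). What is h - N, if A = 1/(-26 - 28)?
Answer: -259352490/217 ≈ -1.1952e+6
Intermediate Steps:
A = -1/54 (A = 1/(-54) = -1/54 ≈ -0.018519)
h = -1194978 (h = 719*(-1662) = -1194978)
N = 42264/217 (N = 2348/(-1/54*(-3) + 12) = 2348/(1/18 + 12) = 2348/(217/18) = 2348*(18/217) = 42264/217 ≈ 194.76)
h - N = -1194978 - 1*42264/217 = -1194978 - 42264/217 = -259352490/217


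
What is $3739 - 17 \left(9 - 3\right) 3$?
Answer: $3433$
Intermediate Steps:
$3739 - 17 \left(9 - 3\right) 3 = 3739 - 17 \cdot 6 \cdot 3 = 3739 - 102 \cdot 3 = 3739 - 306 = 3433$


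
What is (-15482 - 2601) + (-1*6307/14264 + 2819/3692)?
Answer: -238070615583/13165672 ≈ -18083.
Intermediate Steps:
(-15482 - 2601) + (-1*6307/14264 + 2819/3692) = -18083 + (-6307*1/14264 + 2819*(1/3692)) = -18083 + (-6307/14264 + 2819/3692) = -18083 + 4231193/13165672 = -238070615583/13165672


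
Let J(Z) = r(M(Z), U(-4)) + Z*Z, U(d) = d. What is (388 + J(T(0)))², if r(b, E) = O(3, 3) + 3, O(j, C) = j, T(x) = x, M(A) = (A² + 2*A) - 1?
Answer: 155236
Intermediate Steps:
M(A) = -1 + A² + 2*A
r(b, E) = 6 (r(b, E) = 3 + 3 = 6)
J(Z) = 6 + Z² (J(Z) = 6 + Z*Z = 6 + Z²)
(388 + J(T(0)))² = (388 + (6 + 0²))² = (388 + (6 + 0))² = (388 + 6)² = 394² = 155236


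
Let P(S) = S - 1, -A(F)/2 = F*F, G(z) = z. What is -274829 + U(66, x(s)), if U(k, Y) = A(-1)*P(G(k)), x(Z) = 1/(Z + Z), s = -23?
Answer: -274959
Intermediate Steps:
x(Z) = 1/(2*Z)
A(F) = -2*F² (A(F) = -2*F*F = -2*F²)
P(S) = -1 + S
U(k, Y) = 2 - 2*k (U(k, Y) = (-2*(-1)²)*(-1 + k) = (-2*1)*(-1 + k) = -2*(-1 + k) = 2 - 2*k)
-274829 + U(66, x(s)) = -274829 + (2 - 2*66) = -274829 + (2 - 132) = -274829 - 130 = -274959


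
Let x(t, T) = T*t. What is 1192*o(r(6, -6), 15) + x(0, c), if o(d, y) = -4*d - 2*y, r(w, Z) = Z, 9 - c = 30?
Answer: -7152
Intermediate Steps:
c = -21 (c = 9 - 1*30 = 9 - 30 = -21)
1192*o(r(6, -6), 15) + x(0, c) = 1192*(-4*(-6) - 2*15) - 21*0 = 1192*(24 - 30) + 0 = 1192*(-6) + 0 = -7152 + 0 = -7152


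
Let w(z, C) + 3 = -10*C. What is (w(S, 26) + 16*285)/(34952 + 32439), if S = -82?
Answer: 4297/67391 ≈ 0.063762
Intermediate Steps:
w(z, C) = -3 - 10*C
(w(S, 26) + 16*285)/(34952 + 32439) = ((-3 - 10*26) + 16*285)/(34952 + 32439) = ((-3 - 260) + 4560)/67391 = (-263 + 4560)*(1/67391) = 4297*(1/67391) = 4297/67391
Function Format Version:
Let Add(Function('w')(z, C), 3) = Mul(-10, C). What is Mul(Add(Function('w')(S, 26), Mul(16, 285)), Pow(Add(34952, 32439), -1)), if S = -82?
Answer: Rational(4297, 67391) ≈ 0.063762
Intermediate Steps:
Function('w')(z, C) = Add(-3, Mul(-10, C))
Mul(Add(Function('w')(S, 26), Mul(16, 285)), Pow(Add(34952, 32439), -1)) = Mul(Add(Add(-3, Mul(-10, 26)), Mul(16, 285)), Pow(Add(34952, 32439), -1)) = Mul(Add(Add(-3, -260), 4560), Pow(67391, -1)) = Mul(Add(-263, 4560), Rational(1, 67391)) = Mul(4297, Rational(1, 67391)) = Rational(4297, 67391)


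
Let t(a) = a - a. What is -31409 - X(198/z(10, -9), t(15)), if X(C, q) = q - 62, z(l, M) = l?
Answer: -31347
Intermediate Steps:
t(a) = 0
X(C, q) = -62 + q
-31409 - X(198/z(10, -9), t(15)) = -31409 - (-62 + 0) = -31409 - 1*(-62) = -31409 + 62 = -31347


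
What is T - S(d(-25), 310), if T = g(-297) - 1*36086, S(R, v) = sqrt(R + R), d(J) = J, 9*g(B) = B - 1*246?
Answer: -108439/3 - 5*I*sqrt(2) ≈ -36146.0 - 7.0711*I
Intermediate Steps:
g(B) = -82/3 + B/9 (g(B) = (B - 1*246)/9 = (B - 246)/9 = (-246 + B)/9 = -82/3 + B/9)
S(R, v) = sqrt(2)*sqrt(R) (S(R, v) = sqrt(2*R) = sqrt(2)*sqrt(R))
T = -108439/3 (T = (-82/3 + (1/9)*(-297)) - 1*36086 = (-82/3 - 33) - 36086 = -181/3 - 36086 = -108439/3 ≈ -36146.)
T - S(d(-25), 310) = -108439/3 - sqrt(2)*sqrt(-25) = -108439/3 - sqrt(2)*5*I = -108439/3 - 5*I*sqrt(2)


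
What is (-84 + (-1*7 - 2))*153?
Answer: -14229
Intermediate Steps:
(-84 + (-1*7 - 2))*153 = (-84 + (-7 - 2))*153 = (-84 - 9)*153 = -93*153 = -14229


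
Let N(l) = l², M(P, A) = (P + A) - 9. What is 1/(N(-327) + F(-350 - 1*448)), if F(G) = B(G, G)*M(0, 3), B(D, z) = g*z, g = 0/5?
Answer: 1/106929 ≈ 9.3520e-6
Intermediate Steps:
g = 0 (g = 0*(⅕) = 0)
M(P, A) = -9 + A + P (M(P, A) = (A + P) - 9 = -9 + A + P)
B(D, z) = 0 (B(D, z) = 0*z = 0)
F(G) = 0 (F(G) = 0*(-9 + 3 + 0) = 0*(-6) = 0)
1/(N(-327) + F(-350 - 1*448)) = 1/((-327)² + 0) = 1/(106929 + 0) = 1/106929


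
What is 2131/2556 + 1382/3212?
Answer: 2594291/2052468 ≈ 1.2640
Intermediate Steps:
2131/2556 + 1382/3212 = 2131*(1/2556) + 1382*(1/3212) = 2131/2556 + 691/1606 = 2594291/2052468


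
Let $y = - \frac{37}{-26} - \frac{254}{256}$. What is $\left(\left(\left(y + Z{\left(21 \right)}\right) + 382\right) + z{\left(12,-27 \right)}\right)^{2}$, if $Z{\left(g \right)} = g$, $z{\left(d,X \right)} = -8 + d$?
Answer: $\frac{459636541225}{2768896} \approx 1.66 \cdot 10^{5}$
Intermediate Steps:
$y = \frac{717}{1664}$ ($y = \left(-37\right) \left(- \frac{1}{26}\right) - \frac{127}{128} = \frac{37}{26} - \frac{127}{128} = \frac{717}{1664} \approx 0.43089$)
$\left(\left(\left(y + Z{\left(21 \right)}\right) + 382\right) + z{\left(12,-27 \right)}\right)^{2} = \left(\left(\left(\frac{717}{1664} + 21\right) + 382\right) + \left(-8 + 12\right)\right)^{2} = \left(\left(\frac{35661}{1664} + 382\right) + 4\right)^{2} = \left(\frac{671309}{1664} + 4\right)^{2} = \left(\frac{677965}{1664}\right)^{2} = \frac{459636541225}{2768896}$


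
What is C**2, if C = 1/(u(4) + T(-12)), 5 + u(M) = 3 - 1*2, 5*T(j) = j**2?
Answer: 25/15376 ≈ 0.0016259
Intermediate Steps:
T(j) = j**2/5
u(M) = -4 (u(M) = -5 + (3 - 1*2) = -5 + (3 - 2) = -5 + 1 = -4)
C = 5/124 (C = 1/(-4 + (1/5)*(-12)**2) = 1/(-4 + (1/5)*144) = 1/(-4 + 144/5) = 1/(124/5) = 5/124 ≈ 0.040323)
C**2 = (5/124)**2 = 25/15376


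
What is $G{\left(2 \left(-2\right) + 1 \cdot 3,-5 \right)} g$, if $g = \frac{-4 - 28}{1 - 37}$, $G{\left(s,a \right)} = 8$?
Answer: $\frac{64}{9} \approx 7.1111$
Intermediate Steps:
$g = \frac{8}{9}$ ($g = - \frac{32}{-36} = \left(-32\right) \left(- \frac{1}{36}\right) = \frac{8}{9} \approx 0.88889$)
$G{\left(2 \left(-2\right) + 1 \cdot 3,-5 \right)} g = 8 \cdot \frac{8}{9} = \frac{64}{9}$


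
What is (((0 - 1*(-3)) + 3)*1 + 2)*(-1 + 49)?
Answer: 384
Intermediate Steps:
(((0 - 1*(-3)) + 3)*1 + 2)*(-1 + 49) = (((0 + 3) + 3)*1 + 2)*48 = ((3 + 3)*1 + 2)*48 = (6*1 + 2)*48 = (6 + 2)*48 = 8*48 = 384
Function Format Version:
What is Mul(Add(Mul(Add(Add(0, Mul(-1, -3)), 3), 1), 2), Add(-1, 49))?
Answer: 384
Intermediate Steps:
Mul(Add(Mul(Add(Add(0, Mul(-1, -3)), 3), 1), 2), Add(-1, 49)) = Mul(Add(Mul(Add(Add(0, 3), 3), 1), 2), 48) = Mul(Add(Mul(Add(3, 3), 1), 2), 48) = Mul(Add(Mul(6, 1), 2), 48) = Mul(Add(6, 2), 48) = Mul(8, 48) = 384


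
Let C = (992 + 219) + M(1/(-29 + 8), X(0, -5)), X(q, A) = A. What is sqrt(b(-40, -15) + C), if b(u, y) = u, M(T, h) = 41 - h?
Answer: sqrt(1217) ≈ 34.885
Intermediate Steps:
C = 1257 (C = (992 + 219) + (41 - 1*(-5)) = 1211 + (41 + 5) = 1211 + 46 = 1257)
sqrt(b(-40, -15) + C) = sqrt(-40 + 1257) = sqrt(1217)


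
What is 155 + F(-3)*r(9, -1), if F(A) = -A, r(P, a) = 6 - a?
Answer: 176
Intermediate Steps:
155 + F(-3)*r(9, -1) = 155 + (-1*(-3))*(6 - 1*(-1)) = 155 + 3*(6 + 1) = 155 + 3*7 = 155 + 21 = 176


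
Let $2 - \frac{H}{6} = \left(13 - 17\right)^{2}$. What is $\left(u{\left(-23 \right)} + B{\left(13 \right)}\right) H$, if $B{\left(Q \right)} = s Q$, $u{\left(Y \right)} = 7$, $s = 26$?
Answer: $-28980$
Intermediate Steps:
$H = -84$ ($H = 12 - 6 \left(13 - 17\right)^{2} = 12 - 6 \left(-4\right)^{2} = 12 - 96 = -84$)
$B{\left(Q \right)} = 26 Q$
$\left(u{\left(-23 \right)} + B{\left(13 \right)}\right) H = \left(7 + 26 \cdot 13\right) \left(-84\right) = \left(7 + 338\right) \left(-84\right) = 345 \left(-84\right) = -28980$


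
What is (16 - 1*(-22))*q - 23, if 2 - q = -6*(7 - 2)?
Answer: 1193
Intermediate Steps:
q = 32 (q = 2 - (-6)*(7 - 2) = 2 - (-6)*5 = 2 - 1*(-30) = 2 + 30 = 32)
(16 - 1*(-22))*q - 23 = (16 - 1*(-22))*32 - 23 = (16 + 22)*32 - 23 = 38*32 - 23 = 1216 - 23 = 1193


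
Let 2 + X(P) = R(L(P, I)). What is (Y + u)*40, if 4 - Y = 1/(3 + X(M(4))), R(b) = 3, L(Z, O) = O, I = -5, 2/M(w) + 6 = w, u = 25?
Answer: 1150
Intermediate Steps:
M(w) = 2/(-6 + w)
X(P) = 1 (X(P) = -2 + 3 = 1)
Y = 15/4 (Y = 4 - 1/(3 + 1) = 4 - 1/4 = 4 - 1*¼ = 4 - ¼ = 15/4 ≈ 3.7500)
(Y + u)*40 = (15/4 + 25)*40 = (115/4)*40 = 1150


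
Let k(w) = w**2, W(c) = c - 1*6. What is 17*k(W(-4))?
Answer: 1700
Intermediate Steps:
W(c) = -6 + c (W(c) = c - 6 = -6 + c)
17*k(W(-4)) = 17*(-6 - 4)**2 = 17*(-10)**2 = 17*100 = 1700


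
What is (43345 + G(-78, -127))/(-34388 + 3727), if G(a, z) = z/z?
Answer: -43346/30661 ≈ -1.4137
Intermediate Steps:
G(a, z) = 1
(43345 + G(-78, -127))/(-34388 + 3727) = (43345 + 1)/(-34388 + 3727) = 43346/(-30661) = 43346*(-1/30661) = -43346/30661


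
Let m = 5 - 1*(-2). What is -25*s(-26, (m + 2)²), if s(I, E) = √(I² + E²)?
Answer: -25*√7237 ≈ -2126.8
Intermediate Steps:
m = 7 (m = 5 + 2 = 7)
s(I, E) = √(E² + I²)
-25*s(-26, (m + 2)²) = -25*√(((7 + 2)²)² + (-26)²) = -25*√((9²)² + 676) = -25*√(81² + 676) = -25*√(6561 + 676) = -25*√7237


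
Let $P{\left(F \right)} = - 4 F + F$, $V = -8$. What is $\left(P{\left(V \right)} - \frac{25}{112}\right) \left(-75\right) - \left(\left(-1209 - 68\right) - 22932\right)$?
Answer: $\frac{2511683}{112} \approx 22426.0$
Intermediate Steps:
$P{\left(F \right)} = - 3 F$
$\left(P{\left(V \right)} - \frac{25}{112}\right) \left(-75\right) - \left(\left(-1209 - 68\right) - 22932\right) = \left(\left(-3\right) \left(-8\right) - \frac{25}{112}\right) \left(-75\right) - \left(\left(-1209 - 68\right) - 22932\right) = \left(24 - \frac{25}{112}\right) \left(-75\right) - \left(\left(-1209 - 68\right) - 22932\right) = \left(24 - \frac{25}{112}\right) \left(-75\right) - \left(-1277 - 22932\right) = \frac{2663}{112} \left(-75\right) - -24209 = - \frac{199725}{112} + 24209 = \frac{2511683}{112}$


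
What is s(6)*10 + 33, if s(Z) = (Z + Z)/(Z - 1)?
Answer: 57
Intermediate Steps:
s(Z) = 2*Z/(-1 + Z) (s(Z) = (2*Z)/(-1 + Z) = 2*Z/(-1 + Z))
s(6)*10 + 33 = (2*6/(-1 + 6))*10 + 33 = (2*6/5)*10 + 33 = (2*6*(⅕))*10 + 33 = (12/5)*10 + 33 = 24 + 33 = 57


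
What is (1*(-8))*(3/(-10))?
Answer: 12/5 ≈ 2.4000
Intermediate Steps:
(1*(-8))*(3/(-10)) = -24*(-1)/10 = -8*(-3/10) = 12/5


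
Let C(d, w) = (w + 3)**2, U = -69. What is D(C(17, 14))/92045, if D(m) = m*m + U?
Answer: 83452/92045 ≈ 0.90664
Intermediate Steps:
C(d, w) = (3 + w)**2
D(m) = -69 + m**2 (D(m) = m*m - 69 = m**2 - 69 = -69 + m**2)
D(C(17, 14))/92045 = (-69 + ((3 + 14)**2)**2)/92045 = (-69 + (17**2)**2)*(1/92045) = (-69 + 289**2)*(1/92045) = (-69 + 83521)*(1/92045) = 83452*(1/92045) = 83452/92045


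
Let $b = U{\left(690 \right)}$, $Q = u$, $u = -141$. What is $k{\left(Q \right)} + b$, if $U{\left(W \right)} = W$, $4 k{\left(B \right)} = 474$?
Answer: $\frac{1617}{2} \approx 808.5$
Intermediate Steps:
$Q = -141$
$k{\left(B \right)} = \frac{237}{2}$ ($k{\left(B \right)} = \frac{1}{4} \cdot 474 = \frac{237}{2}$)
$b = 690$
$k{\left(Q \right)} + b = \frac{237}{2} + 690 = \frac{1617}{2}$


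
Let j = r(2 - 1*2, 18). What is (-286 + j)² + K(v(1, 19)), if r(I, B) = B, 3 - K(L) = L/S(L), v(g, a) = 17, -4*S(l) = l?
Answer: 71831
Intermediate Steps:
S(l) = -l/4
K(L) = 7 (K(L) = 3 - L/((-L/4)) = 3 - L*(-4/L) = 3 - 1*(-4) = 3 + 4 = 7)
j = 18
(-286 + j)² + K(v(1, 19)) = (-286 + 18)² + 7 = (-268)² + 7 = 71824 + 7 = 71831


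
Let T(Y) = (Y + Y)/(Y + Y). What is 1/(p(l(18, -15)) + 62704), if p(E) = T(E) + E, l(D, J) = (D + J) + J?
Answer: 1/62693 ≈ 1.5951e-5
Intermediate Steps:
T(Y) = 1 (T(Y) = (2*Y)/((2*Y)) = (2*Y)*(1/(2*Y)) = 1)
l(D, J) = D + 2*J
p(E) = 1 + E
1/(p(l(18, -15)) + 62704) = 1/((1 + (18 + 2*(-15))) + 62704) = 1/((1 + (18 - 30)) + 62704) = 1/((1 - 12) + 62704) = 1/(-11 + 62704) = 1/62693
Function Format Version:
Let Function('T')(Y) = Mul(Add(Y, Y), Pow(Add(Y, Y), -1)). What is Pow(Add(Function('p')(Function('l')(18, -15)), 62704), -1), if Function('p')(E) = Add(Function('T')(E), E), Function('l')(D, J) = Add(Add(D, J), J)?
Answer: Rational(1, 62693) ≈ 1.5951e-5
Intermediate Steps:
Function('T')(Y) = 1 (Function('T')(Y) = Mul(Mul(2, Y), Pow(Mul(2, Y), -1)) = Mul(Mul(2, Y), Mul(Rational(1, 2), Pow(Y, -1))) = 1)
Function('l')(D, J) = Add(D, Mul(2, J))
Function('p')(E) = Add(1, E)
Pow(Add(Function('p')(Function('l')(18, -15)), 62704), -1) = Pow(Add(Add(1, Add(18, Mul(2, -15))), 62704), -1) = Pow(Add(Add(1, Add(18, -30)), 62704), -1) = Pow(Add(Add(1, -12), 62704), -1) = Pow(Add(-11, 62704), -1) = Pow(62693, -1) = Rational(1, 62693)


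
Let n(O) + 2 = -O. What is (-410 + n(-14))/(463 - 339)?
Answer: -199/62 ≈ -3.2097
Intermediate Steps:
n(O) = -2 - O
(-410 + n(-14))/(463 - 339) = (-410 + (-2 - 1*(-14)))/(463 - 339) = (-410 + (-2 + 14))/124 = (-410 + 12)*(1/124) = -398*1/124 = -199/62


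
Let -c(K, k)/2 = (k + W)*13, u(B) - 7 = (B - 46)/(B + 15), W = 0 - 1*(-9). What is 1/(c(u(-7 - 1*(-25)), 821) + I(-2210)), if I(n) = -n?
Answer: -1/19370 ≈ -5.1626e-5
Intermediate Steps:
W = 9 (W = 0 + 9 = 9)
u(B) = 7 + (-46 + B)/(15 + B) (u(B) = 7 + (B - 46)/(B + 15) = 7 + (-46 + B)/(15 + B))
c(K, k) = -234 - 26*k (c(K, k) = -2*(k + 9)*13 = -2*(9 + k)*13 = -2*(117 + 13*k) = -234 - 26*k)
1/(c(u(-7 - 1*(-25)), 821) + I(-2210)) = 1/((-234 - 26*821) - 1*(-2210)) = 1/((-234 - 21346) + 2210) = 1/(-21580 + 2210) = 1/(-19370) = -1/19370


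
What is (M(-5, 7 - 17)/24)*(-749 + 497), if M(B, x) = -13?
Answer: 273/2 ≈ 136.50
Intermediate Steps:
(M(-5, 7 - 17)/24)*(-749 + 497) = (-13/24)*(-749 + 497) = -13*1/24*(-252) = -13/24*(-252) = 273/2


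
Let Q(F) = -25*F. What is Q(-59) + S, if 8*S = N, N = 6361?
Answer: 18161/8 ≈ 2270.1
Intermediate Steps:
S = 6361/8 (S = (⅛)*6361 = 6361/8 ≈ 795.13)
Q(-59) + S = -25*(-59) + 6361/8 = 1475 + 6361/8 = 18161/8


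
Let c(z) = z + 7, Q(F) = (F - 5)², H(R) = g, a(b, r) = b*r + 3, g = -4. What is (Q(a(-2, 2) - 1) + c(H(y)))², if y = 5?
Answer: 2704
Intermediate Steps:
a(b, r) = 3 + b*r
H(R) = -4
Q(F) = (-5 + F)²
c(z) = 7 + z
(Q(a(-2, 2) - 1) + c(H(y)))² = ((-5 + ((3 - 2*2) - 1))² + (7 - 4))² = ((-5 + ((3 - 4) - 1))² + 3)² = ((-5 + (-1 - 1))² + 3)² = ((-5 - 2)² + 3)² = ((-7)² + 3)² = (49 + 3)² = 52² = 2704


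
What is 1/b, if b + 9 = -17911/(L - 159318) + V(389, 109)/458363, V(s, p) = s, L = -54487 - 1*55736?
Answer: -123547621383/1103614001305 ≈ -0.11195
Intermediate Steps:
L = -110223 (L = -54487 - 55736 = -110223)
b = -1103614001305/123547621383 (b = -9 + (-17911/(-110223 - 159318) + 389/458363) = -9 + (-17911/(-269541) + 389*(1/458363)) = -9 + (-17911*(-1/269541) + 389/458363) = -9 + (17911/269541 + 389/458363) = -9 + 8314591142/123547621383 = -1103614001305/123547621383 ≈ -8.9327)
1/b = 1/(-1103614001305/123547621383) = -123547621383/1103614001305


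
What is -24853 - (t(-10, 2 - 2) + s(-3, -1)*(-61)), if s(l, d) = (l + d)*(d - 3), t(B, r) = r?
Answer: -23877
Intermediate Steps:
s(l, d) = (-3 + d)*(d + l) (s(l, d) = (d + l)*(-3 + d) = (-3 + d)*(d + l))
-24853 - (t(-10, 2 - 2) + s(-3, -1)*(-61)) = -24853 - ((2 - 2) + ((-1)² - 3*(-1) - 3*(-3) - 1*(-3))*(-61)) = -24853 - (0 + (1 + 3 + 9 + 3)*(-61)) = -24853 - (0 + 16*(-61)) = -24853 - (0 - 976) = -24853 - 1*(-976) = -24853 + 976 = -23877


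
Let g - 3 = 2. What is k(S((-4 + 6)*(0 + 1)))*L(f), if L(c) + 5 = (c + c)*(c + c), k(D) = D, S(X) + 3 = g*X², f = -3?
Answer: 527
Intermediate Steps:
g = 5 (g = 3 + 2 = 5)
S(X) = -3 + 5*X²
L(c) = -5 + 4*c² (L(c) = -5 + (c + c)*(c + c) = -5 + (2*c)*(2*c) = -5 + 4*c²)
k(S((-4 + 6)*(0 + 1)))*L(f) = (-3 + 5*((-4 + 6)*(0 + 1))²)*(-5 + 4*(-3)²) = (-3 + 5*(2*1)²)*(-5 + 4*9) = (-3 + 5*2²)*(-5 + 36) = (-3 + 5*4)*31 = (-3 + 20)*31 = 17*31 = 527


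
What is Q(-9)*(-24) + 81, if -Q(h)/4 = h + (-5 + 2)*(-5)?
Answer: 657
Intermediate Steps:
Q(h) = -60 - 4*h (Q(h) = -4*(h + (-5 + 2)*(-5)) = -4*(h - 3*(-5)) = -4*(h + 15) = -4*(15 + h) = -60 - 4*h)
Q(-9)*(-24) + 81 = (-60 - 4*(-9))*(-24) + 81 = (-60 + 36)*(-24) + 81 = -24*(-24) + 81 = 576 + 81 = 657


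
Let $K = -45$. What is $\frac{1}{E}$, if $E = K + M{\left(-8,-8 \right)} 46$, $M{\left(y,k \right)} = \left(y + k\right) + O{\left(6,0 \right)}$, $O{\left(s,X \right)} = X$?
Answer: $- \frac{1}{781} \approx -0.0012804$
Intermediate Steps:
$M{\left(y,k \right)} = k + y$ ($M{\left(y,k \right)} = \left(y + k\right) + 0 = \left(k + y\right) + 0 = k + y$)
$E = -781$ ($E = -45 + \left(-8 - 8\right) 46 = -45 - 736 = -781$)
$\frac{1}{E} = \frac{1}{-781} = - \frac{1}{781}$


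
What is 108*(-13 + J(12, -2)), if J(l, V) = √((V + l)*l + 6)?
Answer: -1404 + 324*√14 ≈ -191.70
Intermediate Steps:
J(l, V) = √(6 + l*(V + l)) (J(l, V) = √(l*(V + l) + 6) = √(6 + l*(V + l)))
108*(-13 + J(12, -2)) = 108*(-13 + √(6 + 12² - 2*12)) = 108*(-13 + √(6 + 144 - 24)) = 108*(-13 + √126) = 108*(-13 + 3*√14) = -1404 + 324*√14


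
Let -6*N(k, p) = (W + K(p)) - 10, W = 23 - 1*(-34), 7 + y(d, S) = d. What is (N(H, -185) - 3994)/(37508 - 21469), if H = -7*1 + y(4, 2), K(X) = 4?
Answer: -8005/32078 ≈ -0.24955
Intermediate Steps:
y(d, S) = -7 + d
W = 57 (W = 23 + 34 = 57)
H = -10 (H = -7*1 + (-7 + 4) = -7 - 3 = -10)
N(k, p) = -17/2 (N(k, p) = -((57 + 4) - 10)/6 = -(61 - 10)/6 = -⅙*51 = -17/2)
(N(H, -185) - 3994)/(37508 - 21469) = (-17/2 - 3994)/(37508 - 21469) = -8005/2/16039 = -8005/2*1/16039 = -8005/32078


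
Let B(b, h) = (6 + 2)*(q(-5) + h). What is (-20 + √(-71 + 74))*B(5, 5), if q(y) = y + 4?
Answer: -640 + 32*√3 ≈ -584.57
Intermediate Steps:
q(y) = 4 + y
B(b, h) = -8 + 8*h (B(b, h) = (6 + 2)*((4 - 5) + h) = 8*(-1 + h) = -8 + 8*h)
(-20 + √(-71 + 74))*B(5, 5) = (-20 + √(-71 + 74))*(-8 + 8*5) = (-20 + √3)*(-8 + 40) = (-20 + √3)*32 = -640 + 32*√3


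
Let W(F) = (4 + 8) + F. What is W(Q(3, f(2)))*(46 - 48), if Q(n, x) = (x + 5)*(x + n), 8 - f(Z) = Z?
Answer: -222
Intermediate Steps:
f(Z) = 8 - Z
Q(n, x) = (5 + x)*(n + x)
W(F) = 12 + F
W(Q(3, f(2)))*(46 - 48) = (12 + ((8 - 1*2)**2 + 5*3 + 5*(8 - 1*2) + 3*(8 - 1*2)))*(46 - 48) = (12 + ((8 - 2)**2 + 15 + 5*(8 - 2) + 3*(8 - 2)))*(-2) = (12 + (6**2 + 15 + 5*6 + 3*6))*(-2) = (12 + (36 + 15 + 30 + 18))*(-2) = (12 + 99)*(-2) = 111*(-2) = -222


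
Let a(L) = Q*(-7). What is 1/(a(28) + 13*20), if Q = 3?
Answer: 1/239 ≈ 0.0041841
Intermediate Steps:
a(L) = -21 (a(L) = 3*(-7) = -21)
1/(a(28) + 13*20) = 1/(-21 + 13*20) = 1/(-21 + 260) = 1/239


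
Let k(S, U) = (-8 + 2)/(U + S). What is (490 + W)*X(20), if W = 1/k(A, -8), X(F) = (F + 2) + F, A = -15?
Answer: 20741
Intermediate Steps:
k(S, U) = -6/(S + U)
X(F) = 2 + 2*F (X(F) = (2 + F) + F = 2 + 2*F)
W = 23/6 (W = 1/(-6/(-15 - 8)) = 1/(-6/(-23)) = 1/(-6*(-1/23)) = 1/(6/23) = 23/6 ≈ 3.8333)
(490 + W)*X(20) = (490 + 23/6)*(2 + 2*20) = 2963*(2 + 40)/6 = (2963/6)*42 = 20741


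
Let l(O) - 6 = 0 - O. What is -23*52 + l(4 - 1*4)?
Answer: -1190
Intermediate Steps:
l(O) = 6 - O (l(O) = 6 + (0 - O) = 6 - O)
-23*52 + l(4 - 1*4) = -23*52 + (6 - (4 - 1*4)) = -1196 + (6 - (4 - 4)) = -1196 + (6 - 1*0) = -1196 + (6 + 0) = -1196 + 6 = -1190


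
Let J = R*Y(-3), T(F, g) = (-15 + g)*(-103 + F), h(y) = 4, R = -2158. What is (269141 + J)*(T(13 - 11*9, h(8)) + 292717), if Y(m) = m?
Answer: 81250199540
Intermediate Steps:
T(F, g) = (-103 + F)*(-15 + g)
J = 6474 (J = -2158*(-3) = 6474)
(269141 + J)*(T(13 - 11*9, h(8)) + 292717) = (269141 + 6474)*((1545 - 103*4 - 15*(13 - 11*9) + (13 - 11*9)*4) + 292717) = 275615*((1545 - 412 - 15*(13 - 99) + (13 - 99)*4) + 292717) = 275615*((1545 - 412 - 15*(-86) - 86*4) + 292717) = 275615*((1545 - 412 + 1290 - 344) + 292717) = 275615*(2079 + 292717) = 275615*294796 = 81250199540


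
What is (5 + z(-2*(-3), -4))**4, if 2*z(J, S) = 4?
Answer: 2401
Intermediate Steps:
z(J, S) = 2 (z(J, S) = (1/2)*4 = 2)
(5 + z(-2*(-3), -4))**4 = (5 + 2)**4 = 7**4 = 2401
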